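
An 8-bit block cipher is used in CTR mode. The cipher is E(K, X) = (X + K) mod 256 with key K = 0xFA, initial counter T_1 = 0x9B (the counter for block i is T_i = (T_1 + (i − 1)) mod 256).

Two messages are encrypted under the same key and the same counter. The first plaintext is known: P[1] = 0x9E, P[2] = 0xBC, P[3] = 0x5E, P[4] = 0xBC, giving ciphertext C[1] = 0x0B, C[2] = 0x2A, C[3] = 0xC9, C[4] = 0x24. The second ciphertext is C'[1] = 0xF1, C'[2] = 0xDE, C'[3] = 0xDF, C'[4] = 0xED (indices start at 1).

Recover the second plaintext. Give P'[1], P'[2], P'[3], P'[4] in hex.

In CTR with a reused counter, both messages share the same keystream S_i, so C_i ⊕ C'_i = P_i ⊕ P'_i and thus P'_i = P_i ⊕ C_i ⊕ C'_i.
P'[1]: 0x9E ⊕ 0x0B ⊕ 0xF1 = 0x64.
P'[2]: 0xBC ⊕ 0x2A ⊕ 0xDE = 0x48.
P'[3]: 0x5E ⊕ 0xC9 ⊕ 0xDF = 0x48.
P'[4]: 0xBC ⊕ 0x24 ⊕ 0xED = 0x75.

P'[1] = 0x64, P'[2] = 0x48, P'[3] = 0x48, P'[4] = 0x75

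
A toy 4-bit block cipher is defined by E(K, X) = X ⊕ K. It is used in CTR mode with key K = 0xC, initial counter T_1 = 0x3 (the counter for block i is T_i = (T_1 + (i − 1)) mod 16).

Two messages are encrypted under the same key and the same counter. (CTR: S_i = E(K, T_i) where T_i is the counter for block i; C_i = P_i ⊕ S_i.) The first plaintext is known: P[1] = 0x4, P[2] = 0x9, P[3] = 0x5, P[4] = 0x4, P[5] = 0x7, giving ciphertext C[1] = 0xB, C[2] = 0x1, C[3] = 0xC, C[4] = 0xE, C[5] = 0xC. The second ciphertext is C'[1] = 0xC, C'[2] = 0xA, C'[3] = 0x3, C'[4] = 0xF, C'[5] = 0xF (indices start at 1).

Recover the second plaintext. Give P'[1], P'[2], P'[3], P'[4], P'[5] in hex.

In CTR with a reused counter, both messages share the same keystream S_i, so C_i ⊕ C'_i = P_i ⊕ P'_i and thus P'_i = P_i ⊕ C_i ⊕ C'_i.
P'[1]: 0x4 ⊕ 0xB ⊕ 0xC = 0x3.
P'[2]: 0x9 ⊕ 0x1 ⊕ 0xA = 0x2.
P'[3]: 0x5 ⊕ 0xC ⊕ 0x3 = 0xA.
P'[4]: 0x4 ⊕ 0xE ⊕ 0xF = 0x5.
P'[5]: 0x7 ⊕ 0xC ⊕ 0xF = 0x4.

P'[1] = 0x3, P'[2] = 0x2, P'[3] = 0xA, P'[4] = 0x5, P'[5] = 0x4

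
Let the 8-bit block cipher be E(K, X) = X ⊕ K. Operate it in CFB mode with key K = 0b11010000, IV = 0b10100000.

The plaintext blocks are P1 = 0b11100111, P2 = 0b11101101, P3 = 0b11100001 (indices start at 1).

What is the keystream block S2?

0b01000111

CFB encryption: C_i = P_i ⊕ E(K, C_{i−1}), with C_{0} = IV.
C1: E(K, 0b10100000) = 0b01110000; 0b11100111 ⊕ 0b01110000 = 0b10010111.
C2: E(K, 0b10010111) = 0b01000111; 0b11101101 ⊕ 0b01000111 = 0b10101010.
So S2 = 0b01000111.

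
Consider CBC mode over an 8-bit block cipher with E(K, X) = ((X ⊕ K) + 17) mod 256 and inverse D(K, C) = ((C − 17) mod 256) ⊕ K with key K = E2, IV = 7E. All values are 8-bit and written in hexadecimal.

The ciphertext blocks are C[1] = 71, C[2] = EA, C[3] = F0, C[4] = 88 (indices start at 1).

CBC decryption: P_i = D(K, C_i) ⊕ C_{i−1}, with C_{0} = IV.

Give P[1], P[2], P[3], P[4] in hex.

P[1]: D(K, 71) = B8; B8 ⊕ 7E = C6.
P[2]: D(K, EA) = 31; 31 ⊕ 71 = 40.
P[3]: D(K, F0) = 3B; 3B ⊕ EA = D1.
P[4]: D(K, 88) = 93; 93 ⊕ F0 = 63.

P[1] = C6, P[2] = 40, P[3] = D1, P[4] = 63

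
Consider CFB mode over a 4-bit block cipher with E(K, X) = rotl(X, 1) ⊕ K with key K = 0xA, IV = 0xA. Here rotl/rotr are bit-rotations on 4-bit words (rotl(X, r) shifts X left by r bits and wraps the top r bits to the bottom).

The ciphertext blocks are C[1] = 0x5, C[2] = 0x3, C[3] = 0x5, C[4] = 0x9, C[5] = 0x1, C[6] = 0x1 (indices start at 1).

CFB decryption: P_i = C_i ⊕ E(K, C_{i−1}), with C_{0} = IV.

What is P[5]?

P[5]: E(K, 0x9) = 0x9; 0x1 ⊕ 0x9 = 0x8.

P[5] = 0x8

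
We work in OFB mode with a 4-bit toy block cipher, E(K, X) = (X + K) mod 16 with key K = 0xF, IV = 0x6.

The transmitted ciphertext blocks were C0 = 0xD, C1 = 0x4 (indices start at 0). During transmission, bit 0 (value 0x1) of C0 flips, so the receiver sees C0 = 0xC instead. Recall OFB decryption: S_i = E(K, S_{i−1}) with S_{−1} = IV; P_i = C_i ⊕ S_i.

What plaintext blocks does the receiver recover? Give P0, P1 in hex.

P0 = 0x9, P1 = 0x0

Only C0 changed, to 0xC. In OFB, a change in C_i flips the same bit in P_i only; the keystream is unaffected. Decrypting the received ciphertext:
P0: S = E(K, 0x6) = 0x5; 0xC ⊕ 0x5 = 0x9.
P1: S = E(K, 0x5) = 0x4; 0x4 ⊕ 0x4 = 0x0.
Blocks that differ from the original plaintext: P0.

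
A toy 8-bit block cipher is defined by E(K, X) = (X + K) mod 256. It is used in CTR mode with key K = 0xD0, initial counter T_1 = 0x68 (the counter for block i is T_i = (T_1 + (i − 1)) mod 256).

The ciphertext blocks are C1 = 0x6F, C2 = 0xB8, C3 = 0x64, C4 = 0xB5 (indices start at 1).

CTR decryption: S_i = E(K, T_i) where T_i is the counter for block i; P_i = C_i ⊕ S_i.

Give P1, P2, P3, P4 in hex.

P1: T = 0x68, S = E(K, T) = 0x38; 0x6F ⊕ 0x38 = 0x57.
P2: T = 0x69, S = E(K, T) = 0x39; 0xB8 ⊕ 0x39 = 0x81.
P3: T = 0x6A, S = E(K, T) = 0x3A; 0x64 ⊕ 0x3A = 0x5E.
P4: T = 0x6B, S = E(K, T) = 0x3B; 0xB5 ⊕ 0x3B = 0x8E.

P1 = 0x57, P2 = 0x81, P3 = 0x5E, P4 = 0x8E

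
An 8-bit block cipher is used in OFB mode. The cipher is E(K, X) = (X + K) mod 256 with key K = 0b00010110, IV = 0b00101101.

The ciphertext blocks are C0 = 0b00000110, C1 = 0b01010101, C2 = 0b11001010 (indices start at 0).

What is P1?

OFB decryption: S_i = E(K, S_{i−1}) with S_{−1} = IV; P_i = C_i ⊕ S_i.
P0: S = E(K, 0b00101101) = 0b01000011; 0b00000110 ⊕ 0b01000011 = 0b01000101.
P1: S = E(K, 0b01000011) = 0b01011001; 0b01010101 ⊕ 0b01011001 = 0b00001100.

P1 = 0b00001100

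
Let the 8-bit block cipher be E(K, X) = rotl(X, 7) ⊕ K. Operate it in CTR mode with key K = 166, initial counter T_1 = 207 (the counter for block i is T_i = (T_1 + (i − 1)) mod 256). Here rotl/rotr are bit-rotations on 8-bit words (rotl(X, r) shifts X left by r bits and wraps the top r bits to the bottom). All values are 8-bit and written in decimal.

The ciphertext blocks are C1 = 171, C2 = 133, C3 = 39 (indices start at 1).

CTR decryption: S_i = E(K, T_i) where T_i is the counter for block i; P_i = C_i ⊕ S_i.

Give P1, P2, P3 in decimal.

P1: T = 207, S = E(K, T) = 65; 171 ⊕ 65 = 234.
P2: T = 208, S = E(K, T) = 206; 133 ⊕ 206 = 75.
P3: T = 209, S = E(K, T) = 78; 39 ⊕ 78 = 105.

P1 = 234, P2 = 75, P3 = 105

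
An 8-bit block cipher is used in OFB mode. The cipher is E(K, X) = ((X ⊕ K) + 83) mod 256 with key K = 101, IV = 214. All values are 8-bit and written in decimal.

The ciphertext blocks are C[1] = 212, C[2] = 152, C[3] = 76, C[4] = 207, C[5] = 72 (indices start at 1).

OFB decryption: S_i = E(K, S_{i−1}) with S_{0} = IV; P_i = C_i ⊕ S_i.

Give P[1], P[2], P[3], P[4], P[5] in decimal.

P[1] = 210, P[2] = 46, P[3] = 106, P[4] = 89, P[5] = 14

P[1]: S = E(K, 214) = 6; 212 ⊕ 6 = 210.
P[2]: S = E(K, 6) = 182; 152 ⊕ 182 = 46.
P[3]: S = E(K, 182) = 38; 76 ⊕ 38 = 106.
P[4]: S = E(K, 38) = 150; 207 ⊕ 150 = 89.
P[5]: S = E(K, 150) = 70; 72 ⊕ 70 = 14.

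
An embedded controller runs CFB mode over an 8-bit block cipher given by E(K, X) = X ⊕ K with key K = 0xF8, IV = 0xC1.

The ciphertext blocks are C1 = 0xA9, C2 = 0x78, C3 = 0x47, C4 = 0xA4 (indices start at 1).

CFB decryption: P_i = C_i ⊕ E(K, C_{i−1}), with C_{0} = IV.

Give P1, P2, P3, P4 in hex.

P1 = 0x90, P2 = 0x29, P3 = 0xC7, P4 = 0x1B

P1: E(K, 0xC1) = 0x39; 0xA9 ⊕ 0x39 = 0x90.
P2: E(K, 0xA9) = 0x51; 0x78 ⊕ 0x51 = 0x29.
P3: E(K, 0x78) = 0x80; 0x47 ⊕ 0x80 = 0xC7.
P4: E(K, 0x47) = 0xBF; 0xA4 ⊕ 0xBF = 0x1B.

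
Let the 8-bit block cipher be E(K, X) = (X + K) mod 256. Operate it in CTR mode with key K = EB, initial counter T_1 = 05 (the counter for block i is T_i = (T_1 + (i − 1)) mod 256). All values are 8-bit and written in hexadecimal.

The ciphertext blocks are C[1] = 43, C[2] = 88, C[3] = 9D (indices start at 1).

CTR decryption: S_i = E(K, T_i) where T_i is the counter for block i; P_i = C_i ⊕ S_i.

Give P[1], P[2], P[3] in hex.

P[1]: T = 05, S = E(K, T) = F0; 43 ⊕ F0 = B3.
P[2]: T = 06, S = E(K, T) = F1; 88 ⊕ F1 = 79.
P[3]: T = 07, S = E(K, T) = F2; 9D ⊕ F2 = 6F.

P[1] = B3, P[2] = 79, P[3] = 6F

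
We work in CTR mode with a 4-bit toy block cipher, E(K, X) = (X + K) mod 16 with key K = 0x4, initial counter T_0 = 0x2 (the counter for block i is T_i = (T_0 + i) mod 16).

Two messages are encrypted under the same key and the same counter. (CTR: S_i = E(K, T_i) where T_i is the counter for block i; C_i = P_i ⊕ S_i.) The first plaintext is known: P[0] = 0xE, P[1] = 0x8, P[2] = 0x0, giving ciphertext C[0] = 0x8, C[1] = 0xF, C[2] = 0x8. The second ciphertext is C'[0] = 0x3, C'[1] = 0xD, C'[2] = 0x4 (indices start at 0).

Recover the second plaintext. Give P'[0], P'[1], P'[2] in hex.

In CTR with a reused counter, both messages share the same keystream S_i, so C_i ⊕ C'_i = P_i ⊕ P'_i and thus P'_i = P_i ⊕ C_i ⊕ C'_i.
P'[0]: 0xE ⊕ 0x8 ⊕ 0x3 = 0x5.
P'[1]: 0x8 ⊕ 0xF ⊕ 0xD = 0xA.
P'[2]: 0x0 ⊕ 0x8 ⊕ 0x4 = 0xC.

P'[0] = 0x5, P'[1] = 0xA, P'[2] = 0xC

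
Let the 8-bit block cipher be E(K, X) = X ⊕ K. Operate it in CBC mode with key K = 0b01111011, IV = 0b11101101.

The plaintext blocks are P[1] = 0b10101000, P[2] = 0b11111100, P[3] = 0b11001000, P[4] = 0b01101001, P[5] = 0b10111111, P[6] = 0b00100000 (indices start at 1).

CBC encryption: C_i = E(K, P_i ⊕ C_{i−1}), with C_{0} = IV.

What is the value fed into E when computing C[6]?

C[1]: P[1] ⊕ 0b11101101 = 0b01000101; E(K, 0b01000101) = 0b00111110.
C[2]: P[2] ⊕ 0b00111110 = 0b11000010; E(K, 0b11000010) = 0b10111001.
C[3]: P[3] ⊕ 0b10111001 = 0b01110001; E(K, 0b01110001) = 0b00001010.
C[4]: P[4] ⊕ 0b00001010 = 0b01100011; E(K, 0b01100011) = 0b00011000.
C[5]: P[5] ⊕ 0b00011000 = 0b10100111; E(K, 0b10100111) = 0b11011100.
C[6]: P[6] ⊕ 0b11011100 = 0b11111100; E(K, 0b11111100) = 0b10000111.
So the input to E for block [6] is 0b11111100.

0b11111100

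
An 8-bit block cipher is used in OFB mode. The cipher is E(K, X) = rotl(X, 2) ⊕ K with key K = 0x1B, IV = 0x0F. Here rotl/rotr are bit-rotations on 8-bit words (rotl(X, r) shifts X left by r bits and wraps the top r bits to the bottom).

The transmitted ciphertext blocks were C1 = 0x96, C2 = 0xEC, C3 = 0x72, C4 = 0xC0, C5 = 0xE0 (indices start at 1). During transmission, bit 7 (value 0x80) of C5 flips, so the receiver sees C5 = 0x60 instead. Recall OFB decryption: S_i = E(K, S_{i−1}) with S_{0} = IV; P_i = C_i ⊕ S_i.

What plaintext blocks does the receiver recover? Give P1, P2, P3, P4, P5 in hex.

P1 = 0xB1, P2 = 0x6B, P3 = 0x77, P4 = 0xCF, P5 = 0x47

Only C5 changed, to 0x60. In OFB, a change in C_i flips the same bit in P_i only; the keystream is unaffected. Decrypting the received ciphertext:
P1: S = E(K, 0x0F) = 0x27; 0x96 ⊕ 0x27 = 0xB1.
P2: S = E(K, 0x27) = 0x87; 0xEC ⊕ 0x87 = 0x6B.
P3: S = E(K, 0x87) = 0x05; 0x72 ⊕ 0x05 = 0x77.
P4: S = E(K, 0x05) = 0x0F; 0xC0 ⊕ 0x0F = 0xCF.
P5: S = E(K, 0x0F) = 0x27; 0x60 ⊕ 0x27 = 0x47.
Blocks that differ from the original plaintext: P5.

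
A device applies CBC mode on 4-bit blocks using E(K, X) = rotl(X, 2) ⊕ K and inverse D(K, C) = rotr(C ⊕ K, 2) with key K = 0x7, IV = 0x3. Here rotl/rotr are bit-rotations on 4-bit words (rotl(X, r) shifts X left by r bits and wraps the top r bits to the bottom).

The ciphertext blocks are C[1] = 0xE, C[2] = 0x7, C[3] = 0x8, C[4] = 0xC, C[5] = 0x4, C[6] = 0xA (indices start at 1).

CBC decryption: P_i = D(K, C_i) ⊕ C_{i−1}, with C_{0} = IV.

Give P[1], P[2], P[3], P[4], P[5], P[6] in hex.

P[1] = 0x5, P[2] = 0xE, P[3] = 0x8, P[4] = 0x6, P[5] = 0x0, P[6] = 0x3

P[1]: D(K, 0xE) = 0x6; 0x6 ⊕ 0x3 = 0x5.
P[2]: D(K, 0x7) = 0x0; 0x0 ⊕ 0xE = 0xE.
P[3]: D(K, 0x8) = 0xF; 0xF ⊕ 0x7 = 0x8.
P[4]: D(K, 0xC) = 0xE; 0xE ⊕ 0x8 = 0x6.
P[5]: D(K, 0x4) = 0xC; 0xC ⊕ 0xC = 0x0.
P[6]: D(K, 0xA) = 0x7; 0x7 ⊕ 0x4 = 0x3.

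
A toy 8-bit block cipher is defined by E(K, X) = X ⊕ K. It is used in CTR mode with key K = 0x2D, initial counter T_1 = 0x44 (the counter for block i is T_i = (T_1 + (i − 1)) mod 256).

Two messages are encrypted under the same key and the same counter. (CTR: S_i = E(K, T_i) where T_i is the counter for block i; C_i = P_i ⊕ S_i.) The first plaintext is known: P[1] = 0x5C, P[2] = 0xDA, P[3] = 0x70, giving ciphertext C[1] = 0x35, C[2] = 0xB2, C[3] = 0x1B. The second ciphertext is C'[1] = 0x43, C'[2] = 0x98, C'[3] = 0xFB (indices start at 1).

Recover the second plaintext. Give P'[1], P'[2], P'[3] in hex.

In CTR with a reused counter, both messages share the same keystream S_i, so C_i ⊕ C'_i = P_i ⊕ P'_i and thus P'_i = P_i ⊕ C_i ⊕ C'_i.
P'[1]: 0x5C ⊕ 0x35 ⊕ 0x43 = 0x2A.
P'[2]: 0xDA ⊕ 0xB2 ⊕ 0x98 = 0xF0.
P'[3]: 0x70 ⊕ 0x1B ⊕ 0xFB = 0x90.

P'[1] = 0x2A, P'[2] = 0xF0, P'[3] = 0x90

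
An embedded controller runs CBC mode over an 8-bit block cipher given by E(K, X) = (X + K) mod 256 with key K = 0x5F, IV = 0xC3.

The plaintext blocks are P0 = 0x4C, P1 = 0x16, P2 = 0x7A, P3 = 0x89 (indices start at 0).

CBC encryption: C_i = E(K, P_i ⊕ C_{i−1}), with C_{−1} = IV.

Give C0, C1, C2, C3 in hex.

C0: P0 ⊕ 0xC3 = 0x8F; E(K, 0x8F) = 0xEE.
C1: P1 ⊕ 0xEE = 0xF8; E(K, 0xF8) = 0x57.
C2: P2 ⊕ 0x57 = 0x2D; E(K, 0x2D) = 0x8C.
C3: P3 ⊕ 0x8C = 0x05; E(K, 0x05) = 0x64.

C0 = 0xEE, C1 = 0x57, C2 = 0x8C, C3 = 0x64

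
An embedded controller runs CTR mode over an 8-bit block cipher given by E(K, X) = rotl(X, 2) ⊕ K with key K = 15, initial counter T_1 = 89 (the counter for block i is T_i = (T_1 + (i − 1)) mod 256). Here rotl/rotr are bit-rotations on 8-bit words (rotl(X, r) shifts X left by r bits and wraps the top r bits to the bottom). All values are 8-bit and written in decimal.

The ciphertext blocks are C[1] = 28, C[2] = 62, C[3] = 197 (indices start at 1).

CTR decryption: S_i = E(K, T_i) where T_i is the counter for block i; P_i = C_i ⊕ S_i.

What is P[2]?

P[2] = 88

P[2]: T = 90, S = E(K, T) = 102; 62 ⊕ 102 = 88.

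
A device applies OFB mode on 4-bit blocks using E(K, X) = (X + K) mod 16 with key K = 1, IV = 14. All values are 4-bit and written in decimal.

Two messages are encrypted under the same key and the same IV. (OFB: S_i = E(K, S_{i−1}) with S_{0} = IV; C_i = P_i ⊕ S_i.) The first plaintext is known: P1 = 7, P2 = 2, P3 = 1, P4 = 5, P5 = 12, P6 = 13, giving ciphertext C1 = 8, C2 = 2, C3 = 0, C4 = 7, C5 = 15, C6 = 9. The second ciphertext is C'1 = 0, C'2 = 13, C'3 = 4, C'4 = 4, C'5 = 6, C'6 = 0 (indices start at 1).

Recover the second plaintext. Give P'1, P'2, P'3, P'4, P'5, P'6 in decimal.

P'1 = 15, P'2 = 13, P'3 = 5, P'4 = 6, P'5 = 5, P'6 = 4

In OFB with a reused IV, both messages share the same keystream S_i, so C_i ⊕ C'_i = P_i ⊕ P'_i and thus P'_i = P_i ⊕ C_i ⊕ C'_i.
P'1: 7 ⊕ 8 ⊕ 0 = 15.
P'2: 2 ⊕ 2 ⊕ 13 = 13.
P'3: 1 ⊕ 0 ⊕ 4 = 5.
P'4: 5 ⊕ 7 ⊕ 4 = 6.
P'5: 12 ⊕ 15 ⊕ 6 = 5.
P'6: 13 ⊕ 9 ⊕ 0 = 4.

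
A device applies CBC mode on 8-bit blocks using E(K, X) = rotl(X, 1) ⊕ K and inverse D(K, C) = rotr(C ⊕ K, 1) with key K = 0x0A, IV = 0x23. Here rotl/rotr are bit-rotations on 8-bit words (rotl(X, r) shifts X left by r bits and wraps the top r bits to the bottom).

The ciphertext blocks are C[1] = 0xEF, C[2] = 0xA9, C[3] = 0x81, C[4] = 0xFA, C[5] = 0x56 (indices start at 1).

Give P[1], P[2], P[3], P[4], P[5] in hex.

CBC decryption: P_i = D(K, C_i) ⊕ C_{i−1}, with C_{0} = IV.
P[1]: D(K, 0xEF) = 0xF2; 0xF2 ⊕ 0x23 = 0xD1.
P[2]: D(K, 0xA9) = 0xD1; 0xD1 ⊕ 0xEF = 0x3E.
P[3]: D(K, 0x81) = 0xC5; 0xC5 ⊕ 0xA9 = 0x6C.
P[4]: D(K, 0xFA) = 0x78; 0x78 ⊕ 0x81 = 0xF9.
P[5]: D(K, 0x56) = 0x2E; 0x2E ⊕ 0xFA = 0xD4.

P[1] = 0xD1, P[2] = 0x3E, P[3] = 0x6C, P[4] = 0xF9, P[5] = 0xD4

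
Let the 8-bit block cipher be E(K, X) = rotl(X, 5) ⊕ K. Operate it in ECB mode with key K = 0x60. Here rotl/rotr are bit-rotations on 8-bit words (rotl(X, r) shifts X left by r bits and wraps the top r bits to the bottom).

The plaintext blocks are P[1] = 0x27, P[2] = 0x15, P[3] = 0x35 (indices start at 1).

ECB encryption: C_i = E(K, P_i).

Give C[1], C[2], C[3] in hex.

C[1] = 0x84, C[2] = 0xC2, C[3] = 0xC6

C[1]: E(K, 0x27) = 0x84.
C[2]: E(K, 0x15) = 0xC2.
C[3]: E(K, 0x35) = 0xC6.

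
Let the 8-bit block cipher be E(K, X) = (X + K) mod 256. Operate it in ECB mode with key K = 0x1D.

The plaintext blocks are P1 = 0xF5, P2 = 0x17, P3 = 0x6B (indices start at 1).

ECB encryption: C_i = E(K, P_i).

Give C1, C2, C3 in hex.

C1 = 0x12, C2 = 0x34, C3 = 0x88

C1: E(K, 0xF5) = 0x12.
C2: E(K, 0x17) = 0x34.
C3: E(K, 0x6B) = 0x88.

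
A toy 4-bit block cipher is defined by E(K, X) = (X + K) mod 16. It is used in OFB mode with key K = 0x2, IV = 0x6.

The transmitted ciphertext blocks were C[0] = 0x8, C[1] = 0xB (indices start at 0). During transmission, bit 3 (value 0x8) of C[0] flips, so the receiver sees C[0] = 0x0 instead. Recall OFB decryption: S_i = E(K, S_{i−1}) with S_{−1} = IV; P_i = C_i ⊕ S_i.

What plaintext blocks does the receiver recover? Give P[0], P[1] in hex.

Only C[0] changed, to 0x0. In OFB, a change in C_i flips the same bit in P_i only; the keystream is unaffected. Decrypting the received ciphertext:
P[0]: S = E(K, 0x6) = 0x8; 0x0 ⊕ 0x8 = 0x8.
P[1]: S = E(K, 0x8) = 0xA; 0xB ⊕ 0xA = 0x1.
Blocks that differ from the original plaintext: P[0].

P[0] = 0x8, P[1] = 0x1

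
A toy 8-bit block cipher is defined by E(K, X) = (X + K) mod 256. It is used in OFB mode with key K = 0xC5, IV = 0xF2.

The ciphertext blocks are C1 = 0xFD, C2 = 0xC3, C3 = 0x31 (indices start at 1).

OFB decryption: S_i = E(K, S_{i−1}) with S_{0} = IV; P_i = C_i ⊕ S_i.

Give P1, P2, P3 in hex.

P1: S = E(K, 0xF2) = 0xB7; 0xFD ⊕ 0xB7 = 0x4A.
P2: S = E(K, 0xB7) = 0x7C; 0xC3 ⊕ 0x7C = 0xBF.
P3: S = E(K, 0x7C) = 0x41; 0x31 ⊕ 0x41 = 0x70.

P1 = 0x4A, P2 = 0xBF, P3 = 0x70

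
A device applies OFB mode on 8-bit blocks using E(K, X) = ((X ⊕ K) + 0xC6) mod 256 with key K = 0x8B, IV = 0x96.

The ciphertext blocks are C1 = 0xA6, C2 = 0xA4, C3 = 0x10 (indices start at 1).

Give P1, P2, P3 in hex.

P1 = 0x45, P2 = 0x8A, P3 = 0x7B

OFB decryption: S_i = E(K, S_{i−1}) with S_{0} = IV; P_i = C_i ⊕ S_i.
P1: S = E(K, 0x96) = 0xE3; 0xA6 ⊕ 0xE3 = 0x45.
P2: S = E(K, 0xE3) = 0x2E; 0xA4 ⊕ 0x2E = 0x8A.
P3: S = E(K, 0x2E) = 0x6B; 0x10 ⊕ 0x6B = 0x7B.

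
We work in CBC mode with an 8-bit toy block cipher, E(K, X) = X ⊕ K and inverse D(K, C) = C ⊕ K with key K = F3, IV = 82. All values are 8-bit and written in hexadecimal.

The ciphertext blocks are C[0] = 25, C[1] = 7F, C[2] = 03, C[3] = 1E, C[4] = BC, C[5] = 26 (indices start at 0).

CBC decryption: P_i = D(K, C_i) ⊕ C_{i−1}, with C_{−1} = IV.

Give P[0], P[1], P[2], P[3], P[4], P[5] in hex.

P[0] = 54, P[1] = A9, P[2] = 8F, P[3] = EE, P[4] = 51, P[5] = 69

P[0]: D(K, 25) = D6; D6 ⊕ 82 = 54.
P[1]: D(K, 7F) = 8C; 8C ⊕ 25 = A9.
P[2]: D(K, 03) = F0; F0 ⊕ 7F = 8F.
P[3]: D(K, 1E) = ED; ED ⊕ 03 = EE.
P[4]: D(K, BC) = 4F; 4F ⊕ 1E = 51.
P[5]: D(K, 26) = D5; D5 ⊕ BC = 69.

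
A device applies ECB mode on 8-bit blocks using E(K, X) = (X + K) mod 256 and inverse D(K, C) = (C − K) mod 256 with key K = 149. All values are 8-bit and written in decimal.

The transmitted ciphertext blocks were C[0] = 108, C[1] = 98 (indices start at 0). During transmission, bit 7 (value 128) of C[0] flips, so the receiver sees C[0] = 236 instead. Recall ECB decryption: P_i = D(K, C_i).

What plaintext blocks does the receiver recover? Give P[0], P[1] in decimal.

P[0] = 87, P[1] = 205

Only C[0] changed, to 236. In ECB, a change in C_i affects only P_i. Decrypting the received ciphertext:
P[0]: D(K, 236) = 87.
P[1]: D(K, 98) = 205.
Blocks that differ from the original plaintext: P[0].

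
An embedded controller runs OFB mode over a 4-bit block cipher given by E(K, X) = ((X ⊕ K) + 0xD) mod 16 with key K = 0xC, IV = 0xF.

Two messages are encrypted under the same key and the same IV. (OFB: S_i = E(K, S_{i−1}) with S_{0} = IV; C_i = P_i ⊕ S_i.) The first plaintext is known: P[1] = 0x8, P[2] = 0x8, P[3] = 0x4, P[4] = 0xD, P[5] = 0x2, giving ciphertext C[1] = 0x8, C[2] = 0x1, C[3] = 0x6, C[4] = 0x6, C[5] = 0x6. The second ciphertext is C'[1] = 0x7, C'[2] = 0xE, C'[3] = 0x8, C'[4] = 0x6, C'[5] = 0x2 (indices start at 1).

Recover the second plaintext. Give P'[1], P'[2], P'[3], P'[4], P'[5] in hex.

In OFB with a reused IV, both messages share the same keystream S_i, so C_i ⊕ C'_i = P_i ⊕ P'_i and thus P'_i = P_i ⊕ C_i ⊕ C'_i.
P'[1]: 0x8 ⊕ 0x8 ⊕ 0x7 = 0x7.
P'[2]: 0x8 ⊕ 0x1 ⊕ 0xE = 0x7.
P'[3]: 0x4 ⊕ 0x6 ⊕ 0x8 = 0xA.
P'[4]: 0xD ⊕ 0x6 ⊕ 0x6 = 0xD.
P'[5]: 0x2 ⊕ 0x6 ⊕ 0x2 = 0x6.

P'[1] = 0x7, P'[2] = 0x7, P'[3] = 0xA, P'[4] = 0xD, P'[5] = 0x6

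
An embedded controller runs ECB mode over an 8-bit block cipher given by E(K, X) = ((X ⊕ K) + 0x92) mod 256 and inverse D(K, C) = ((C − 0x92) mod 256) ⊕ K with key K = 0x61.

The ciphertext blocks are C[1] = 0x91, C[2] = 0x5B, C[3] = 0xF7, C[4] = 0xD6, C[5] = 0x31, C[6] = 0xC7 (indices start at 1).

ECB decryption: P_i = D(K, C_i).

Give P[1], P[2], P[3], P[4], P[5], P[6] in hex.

P[1]: D(K, 0x91) = 0x9E.
P[2]: D(K, 0x5B) = 0xA8.
P[3]: D(K, 0xF7) = 0x04.
P[4]: D(K, 0xD6) = 0x25.
P[5]: D(K, 0x31) = 0xFE.
P[6]: D(K, 0xC7) = 0x54.

P[1] = 0x9E, P[2] = 0xA8, P[3] = 0x04, P[4] = 0x25, P[5] = 0xFE, P[6] = 0x54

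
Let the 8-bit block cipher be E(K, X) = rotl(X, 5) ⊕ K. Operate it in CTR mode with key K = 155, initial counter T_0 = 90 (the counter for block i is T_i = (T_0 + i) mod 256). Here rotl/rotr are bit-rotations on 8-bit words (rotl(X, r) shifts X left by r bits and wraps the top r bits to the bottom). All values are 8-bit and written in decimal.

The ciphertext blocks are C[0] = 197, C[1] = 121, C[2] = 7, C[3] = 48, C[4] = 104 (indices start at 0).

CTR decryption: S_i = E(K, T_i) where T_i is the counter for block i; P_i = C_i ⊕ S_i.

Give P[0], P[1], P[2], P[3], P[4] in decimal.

P[0]: T = 90, S = E(K, T) = 208; 197 ⊕ 208 = 21.
P[1]: T = 91, S = E(K, T) = 240; 121 ⊕ 240 = 137.
P[2]: T = 92, S = E(K, T) = 16; 7 ⊕ 16 = 23.
P[3]: T = 93, S = E(K, T) = 48; 48 ⊕ 48 = 0.
P[4]: T = 94, S = E(K, T) = 80; 104 ⊕ 80 = 56.

P[0] = 21, P[1] = 137, P[2] = 23, P[3] = 0, P[4] = 56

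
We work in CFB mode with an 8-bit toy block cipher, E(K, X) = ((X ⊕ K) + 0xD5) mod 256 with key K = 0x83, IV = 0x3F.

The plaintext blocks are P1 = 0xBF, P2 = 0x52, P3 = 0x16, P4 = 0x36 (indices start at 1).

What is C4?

CFB encryption: C_i = P_i ⊕ E(K, C_{i−1}), with C_{0} = IV.
C1: E(K, 0x3F) = 0x91; 0xBF ⊕ 0x91 = 0x2E.
C2: E(K, 0x2E) = 0x82; 0x52 ⊕ 0x82 = 0xD0.
C3: E(K, 0xD0) = 0x28; 0x16 ⊕ 0x28 = 0x3E.
C4: E(K, 0x3E) = 0x92; 0x36 ⊕ 0x92 = 0xA4.

C4 = 0xA4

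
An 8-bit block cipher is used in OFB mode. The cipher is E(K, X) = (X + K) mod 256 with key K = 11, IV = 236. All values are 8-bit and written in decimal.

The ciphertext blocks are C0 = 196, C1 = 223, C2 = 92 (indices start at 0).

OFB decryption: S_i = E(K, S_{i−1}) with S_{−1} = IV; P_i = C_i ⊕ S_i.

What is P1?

P1 = 221

P0: S = E(K, 236) = 247; 196 ⊕ 247 = 51.
P1: S = E(K, 247) = 2; 223 ⊕ 2 = 221.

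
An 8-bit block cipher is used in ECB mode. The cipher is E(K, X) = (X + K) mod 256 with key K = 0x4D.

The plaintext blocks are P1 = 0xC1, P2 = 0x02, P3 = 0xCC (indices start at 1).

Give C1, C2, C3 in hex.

C1 = 0x0E, C2 = 0x4F, C3 = 0x19

ECB encryption: C_i = E(K, P_i).
C1: E(K, 0xC1) = 0x0E.
C2: E(K, 0x02) = 0x4F.
C3: E(K, 0xCC) = 0x19.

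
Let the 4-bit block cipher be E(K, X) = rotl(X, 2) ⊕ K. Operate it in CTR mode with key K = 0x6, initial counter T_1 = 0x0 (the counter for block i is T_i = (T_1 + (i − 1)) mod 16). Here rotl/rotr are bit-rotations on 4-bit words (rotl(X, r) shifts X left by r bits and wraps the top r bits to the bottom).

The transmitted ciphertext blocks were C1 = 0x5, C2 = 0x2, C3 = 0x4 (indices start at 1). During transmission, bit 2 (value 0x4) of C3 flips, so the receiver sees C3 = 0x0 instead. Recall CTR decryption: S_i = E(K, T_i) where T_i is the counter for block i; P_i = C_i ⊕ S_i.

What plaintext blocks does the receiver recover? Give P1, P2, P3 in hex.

Only C3 changed, to 0x0. In CTR, a change in C_i flips the same bit in P_i only; the keystream is unaffected. Decrypting the received ciphertext:
P1: T = 0x0, S = E(K, T) = 0x6; 0x5 ⊕ 0x6 = 0x3.
P2: T = 0x1, S = E(K, T) = 0x2; 0x2 ⊕ 0x2 = 0x0.
P3: T = 0x2, S = E(K, T) = 0xE; 0x0 ⊕ 0xE = 0xE.
Blocks that differ from the original plaintext: P3.

P1 = 0x3, P2 = 0x0, P3 = 0xE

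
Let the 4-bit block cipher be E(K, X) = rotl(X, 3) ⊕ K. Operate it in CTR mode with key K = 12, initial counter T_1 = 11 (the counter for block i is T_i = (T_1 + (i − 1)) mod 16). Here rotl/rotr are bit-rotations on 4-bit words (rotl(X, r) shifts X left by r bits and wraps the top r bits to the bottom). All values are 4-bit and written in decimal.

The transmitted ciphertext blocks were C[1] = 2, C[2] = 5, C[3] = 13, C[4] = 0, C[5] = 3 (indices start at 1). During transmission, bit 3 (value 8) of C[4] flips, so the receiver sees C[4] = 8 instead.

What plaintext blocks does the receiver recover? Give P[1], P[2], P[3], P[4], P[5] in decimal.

P[1] = 3, P[2] = 15, P[3] = 15, P[4] = 3, P[5] = 0

CTR decryption: S_i = E(K, T_i) where T_i is the counter for block i; P_i = C_i ⊕ S_i.
Only C[4] changed, to 8. In CTR, a change in C_i flips the same bit in P_i only; the keystream is unaffected. Decrypting the received ciphertext:
P[1]: T = 11, S = E(K, T) = 1; 2 ⊕ 1 = 3.
P[2]: T = 12, S = E(K, T) = 10; 5 ⊕ 10 = 15.
P[3]: T = 13, S = E(K, T) = 2; 13 ⊕ 2 = 15.
P[4]: T = 14, S = E(K, T) = 11; 8 ⊕ 11 = 3.
P[5]: T = 15, S = E(K, T) = 3; 3 ⊕ 3 = 0.
Blocks that differ from the original plaintext: P[4].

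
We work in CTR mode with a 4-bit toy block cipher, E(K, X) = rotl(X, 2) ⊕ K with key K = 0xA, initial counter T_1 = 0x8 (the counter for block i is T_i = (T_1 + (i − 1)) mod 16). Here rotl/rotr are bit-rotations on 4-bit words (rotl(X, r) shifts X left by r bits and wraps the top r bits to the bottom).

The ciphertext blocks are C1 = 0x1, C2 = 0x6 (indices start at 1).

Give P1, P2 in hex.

P1 = 0x9, P2 = 0xA

CTR decryption: S_i = E(K, T_i) where T_i is the counter for block i; P_i = C_i ⊕ S_i.
P1: T = 0x8, S = E(K, T) = 0x8; 0x1 ⊕ 0x8 = 0x9.
P2: T = 0x9, S = E(K, T) = 0xC; 0x6 ⊕ 0xC = 0xA.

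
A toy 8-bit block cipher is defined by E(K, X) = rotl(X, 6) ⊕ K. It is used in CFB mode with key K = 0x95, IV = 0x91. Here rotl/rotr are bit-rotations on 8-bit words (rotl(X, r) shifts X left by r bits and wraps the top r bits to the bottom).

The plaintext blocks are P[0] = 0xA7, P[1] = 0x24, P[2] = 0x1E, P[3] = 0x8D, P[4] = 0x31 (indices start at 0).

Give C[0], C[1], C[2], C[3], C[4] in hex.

CFB encryption: C_i = P_i ⊕ E(K, C_{i−1}), with C_{−1} = IV.
C[0]: E(K, 0x91) = 0xF1; 0xA7 ⊕ 0xF1 = 0x56.
C[1]: E(K, 0x56) = 0x00; 0x24 ⊕ 0x00 = 0x24.
C[2]: E(K, 0x24) = 0x9C; 0x1E ⊕ 0x9C = 0x82.
C[3]: E(K, 0x82) = 0x35; 0x8D ⊕ 0x35 = 0xB8.
C[4]: E(K, 0xB8) = 0xBB; 0x31 ⊕ 0xBB = 0x8A.

C[0] = 0x56, C[1] = 0x24, C[2] = 0x82, C[3] = 0xB8, C[4] = 0x8A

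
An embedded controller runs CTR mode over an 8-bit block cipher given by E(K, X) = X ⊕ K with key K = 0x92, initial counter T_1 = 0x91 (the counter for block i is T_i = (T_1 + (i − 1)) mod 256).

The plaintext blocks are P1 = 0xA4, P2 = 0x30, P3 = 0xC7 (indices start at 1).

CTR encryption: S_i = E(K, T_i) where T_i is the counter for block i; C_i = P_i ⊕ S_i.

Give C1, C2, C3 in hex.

C1: T = 0x91, S = E(K, T) = 0x03; 0xA4 ⊕ 0x03 = 0xA7.
C2: T = 0x92, S = E(K, T) = 0x00; 0x30 ⊕ 0x00 = 0x30.
C3: T = 0x93, S = E(K, T) = 0x01; 0xC7 ⊕ 0x01 = 0xC6.

C1 = 0xA7, C2 = 0x30, C3 = 0xC6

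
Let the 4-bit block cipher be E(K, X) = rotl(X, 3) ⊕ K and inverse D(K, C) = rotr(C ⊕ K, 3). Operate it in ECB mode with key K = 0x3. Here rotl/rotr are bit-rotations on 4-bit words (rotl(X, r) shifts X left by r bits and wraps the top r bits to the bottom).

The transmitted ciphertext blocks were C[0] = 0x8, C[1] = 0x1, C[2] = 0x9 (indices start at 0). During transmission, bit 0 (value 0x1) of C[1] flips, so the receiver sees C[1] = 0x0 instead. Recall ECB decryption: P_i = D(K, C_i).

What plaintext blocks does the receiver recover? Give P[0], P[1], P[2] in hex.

Only C[1] changed, to 0x0. In ECB, a change in C_i affects only P_i. Decrypting the received ciphertext:
P[0]: D(K, 0x8) = 0x7.
P[1]: D(K, 0x0) = 0x6.
P[2]: D(K, 0x9) = 0x5.
Blocks that differ from the original plaintext: P[1].

P[0] = 0x7, P[1] = 0x6, P[2] = 0x5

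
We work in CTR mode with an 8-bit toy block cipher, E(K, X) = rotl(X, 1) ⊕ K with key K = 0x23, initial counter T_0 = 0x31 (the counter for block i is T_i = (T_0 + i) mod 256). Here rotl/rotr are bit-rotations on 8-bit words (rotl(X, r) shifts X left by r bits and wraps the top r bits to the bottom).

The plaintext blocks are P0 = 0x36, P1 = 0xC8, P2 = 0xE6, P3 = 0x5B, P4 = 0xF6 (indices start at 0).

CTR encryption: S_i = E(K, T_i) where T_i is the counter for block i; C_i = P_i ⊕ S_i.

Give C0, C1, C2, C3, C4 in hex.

C0 = 0x77, C1 = 0x8F, C2 = 0xA3, C3 = 0x10, C4 = 0xBF

C0: T = 0x31, S = E(K, T) = 0x41; 0x36 ⊕ 0x41 = 0x77.
C1: T = 0x32, S = E(K, T) = 0x47; 0xC8 ⊕ 0x47 = 0x8F.
C2: T = 0x33, S = E(K, T) = 0x45; 0xE6 ⊕ 0x45 = 0xA3.
C3: T = 0x34, S = E(K, T) = 0x4B; 0x5B ⊕ 0x4B = 0x10.
C4: T = 0x35, S = E(K, T) = 0x49; 0xF6 ⊕ 0x49 = 0xBF.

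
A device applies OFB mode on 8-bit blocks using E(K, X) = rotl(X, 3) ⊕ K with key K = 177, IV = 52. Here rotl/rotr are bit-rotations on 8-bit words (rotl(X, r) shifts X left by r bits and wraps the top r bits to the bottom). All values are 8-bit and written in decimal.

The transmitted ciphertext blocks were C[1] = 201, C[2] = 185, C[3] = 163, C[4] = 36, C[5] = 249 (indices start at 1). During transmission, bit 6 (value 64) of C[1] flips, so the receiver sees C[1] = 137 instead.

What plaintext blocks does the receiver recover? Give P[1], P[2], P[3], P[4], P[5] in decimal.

OFB decryption: S_i = E(K, S_{i−1}) with S_{0} = IV; P_i = C_i ⊕ S_i.
Only C[1] changed, to 137. In OFB, a change in C_i flips the same bit in P_i only; the keystream is unaffected. Decrypting the received ciphertext:
P[1]: S = E(K, 52) = 16; 137 ⊕ 16 = 153.
P[2]: S = E(K, 16) = 49; 185 ⊕ 49 = 136.
P[3]: S = E(K, 49) = 56; 163 ⊕ 56 = 155.
P[4]: S = E(K, 56) = 112; 36 ⊕ 112 = 84.
P[5]: S = E(K, 112) = 50; 249 ⊕ 50 = 203.
Blocks that differ from the original plaintext: P[1].

P[1] = 153, P[2] = 136, P[3] = 155, P[4] = 84, P[5] = 203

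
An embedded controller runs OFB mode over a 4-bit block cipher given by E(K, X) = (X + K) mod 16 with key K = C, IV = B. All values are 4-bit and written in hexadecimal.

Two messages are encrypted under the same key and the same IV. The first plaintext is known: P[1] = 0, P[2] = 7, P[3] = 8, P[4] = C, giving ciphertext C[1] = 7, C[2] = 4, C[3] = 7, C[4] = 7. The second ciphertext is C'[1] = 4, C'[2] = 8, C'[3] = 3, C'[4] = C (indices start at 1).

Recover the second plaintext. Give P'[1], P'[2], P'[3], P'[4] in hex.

In OFB with a reused IV, both messages share the same keystream S_i, so C_i ⊕ C'_i = P_i ⊕ P'_i and thus P'_i = P_i ⊕ C_i ⊕ C'_i.
P'[1]: 0 ⊕ 7 ⊕ 4 = 3.
P'[2]: 7 ⊕ 4 ⊕ 8 = B.
P'[3]: 8 ⊕ 7 ⊕ 3 = C.
P'[4]: C ⊕ 7 ⊕ C = 7.

P'[1] = 3, P'[2] = B, P'[3] = C, P'[4] = 7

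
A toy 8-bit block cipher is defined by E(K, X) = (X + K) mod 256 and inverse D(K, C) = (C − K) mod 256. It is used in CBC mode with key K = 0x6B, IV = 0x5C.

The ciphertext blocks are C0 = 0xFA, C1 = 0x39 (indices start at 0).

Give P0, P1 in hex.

P0 = 0xD3, P1 = 0x34

CBC decryption: P_i = D(K, C_i) ⊕ C_{i−1}, with C_{−1} = IV.
P0: D(K, 0xFA) = 0x8F; 0x8F ⊕ 0x5C = 0xD3.
P1: D(K, 0x39) = 0xCE; 0xCE ⊕ 0xFA = 0x34.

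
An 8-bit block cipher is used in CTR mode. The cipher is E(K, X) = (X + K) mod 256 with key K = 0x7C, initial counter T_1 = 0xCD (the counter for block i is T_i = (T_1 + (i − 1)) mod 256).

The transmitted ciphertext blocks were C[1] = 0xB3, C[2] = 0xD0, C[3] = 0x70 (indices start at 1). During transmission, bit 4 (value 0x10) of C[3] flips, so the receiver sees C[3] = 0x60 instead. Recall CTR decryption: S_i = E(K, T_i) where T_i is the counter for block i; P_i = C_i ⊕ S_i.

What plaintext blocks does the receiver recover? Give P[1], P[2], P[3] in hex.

Only C[3] changed, to 0x60. In CTR, a change in C_i flips the same bit in P_i only; the keystream is unaffected. Decrypting the received ciphertext:
P[1]: T = 0xCD, S = E(K, T) = 0x49; 0xB3 ⊕ 0x49 = 0xFA.
P[2]: T = 0xCE, S = E(K, T) = 0x4A; 0xD0 ⊕ 0x4A = 0x9A.
P[3]: T = 0xCF, S = E(K, T) = 0x4B; 0x60 ⊕ 0x4B = 0x2B.
Blocks that differ from the original plaintext: P[3].

P[1] = 0xFA, P[2] = 0x9A, P[3] = 0x2B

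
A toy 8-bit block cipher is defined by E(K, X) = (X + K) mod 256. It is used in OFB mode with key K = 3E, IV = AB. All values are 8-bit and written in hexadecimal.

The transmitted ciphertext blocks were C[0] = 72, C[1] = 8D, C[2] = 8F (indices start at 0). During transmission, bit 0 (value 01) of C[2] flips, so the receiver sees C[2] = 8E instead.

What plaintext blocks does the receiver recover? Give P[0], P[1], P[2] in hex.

P[0] = 9B, P[1] = AA, P[2] = EB

OFB decryption: S_i = E(K, S_{i−1}) with S_{−1} = IV; P_i = C_i ⊕ S_i.
Only C[2] changed, to 8E. In OFB, a change in C_i flips the same bit in P_i only; the keystream is unaffected. Decrypting the received ciphertext:
P[0]: S = E(K, AB) = E9; 72 ⊕ E9 = 9B.
P[1]: S = E(K, E9) = 27; 8D ⊕ 27 = AA.
P[2]: S = E(K, 27) = 65; 8E ⊕ 65 = EB.
Blocks that differ from the original plaintext: P[2].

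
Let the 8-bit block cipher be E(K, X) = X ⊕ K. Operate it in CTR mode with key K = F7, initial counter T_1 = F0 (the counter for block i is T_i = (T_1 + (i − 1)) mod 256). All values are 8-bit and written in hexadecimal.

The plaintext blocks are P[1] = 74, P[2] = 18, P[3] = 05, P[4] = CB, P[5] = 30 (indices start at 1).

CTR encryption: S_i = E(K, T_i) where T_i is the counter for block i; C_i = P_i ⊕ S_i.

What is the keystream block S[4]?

C[1]: T = F0, S = E(K, T) = 07; 74 ⊕ 07 = 73.
C[2]: T = F1, S = E(K, T) = 06; 18 ⊕ 06 = 1E.
C[3]: T = F2, S = E(K, T) = 05; 05 ⊕ 05 = 00.
C[4]: T = F3, S = E(K, T) = 04; CB ⊕ 04 = CF.
So S[4] = 04.

04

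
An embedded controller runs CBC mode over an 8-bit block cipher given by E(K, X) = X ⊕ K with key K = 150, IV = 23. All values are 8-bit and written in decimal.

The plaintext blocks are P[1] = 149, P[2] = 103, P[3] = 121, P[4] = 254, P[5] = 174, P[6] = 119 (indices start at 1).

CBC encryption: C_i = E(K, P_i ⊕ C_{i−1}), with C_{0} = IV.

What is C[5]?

C[5] = 90

C[1]: P[1] ⊕ 23 = 130; E(K, 130) = 20.
C[2]: P[2] ⊕ 20 = 115; E(K, 115) = 229.
C[3]: P[3] ⊕ 229 = 156; E(K, 156) = 10.
C[4]: P[4] ⊕ 10 = 244; E(K, 244) = 98.
C[5]: P[5] ⊕ 98 = 204; E(K, 204) = 90.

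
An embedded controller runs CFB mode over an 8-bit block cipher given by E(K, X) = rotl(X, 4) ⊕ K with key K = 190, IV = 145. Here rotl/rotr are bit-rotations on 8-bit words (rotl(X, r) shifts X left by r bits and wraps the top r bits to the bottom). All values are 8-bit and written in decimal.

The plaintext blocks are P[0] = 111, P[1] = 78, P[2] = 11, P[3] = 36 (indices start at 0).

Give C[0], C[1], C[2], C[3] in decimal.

CFB encryption: C_i = P_i ⊕ E(K, C_{i−1}), with C_{−1} = IV.
C[0]: E(K, 145) = 167; 111 ⊕ 167 = 200.
C[1]: E(K, 200) = 50; 78 ⊕ 50 = 124.
C[2]: E(K, 124) = 121; 11 ⊕ 121 = 114.
C[3]: E(K, 114) = 153; 36 ⊕ 153 = 189.

C[0] = 200, C[1] = 124, C[2] = 114, C[3] = 189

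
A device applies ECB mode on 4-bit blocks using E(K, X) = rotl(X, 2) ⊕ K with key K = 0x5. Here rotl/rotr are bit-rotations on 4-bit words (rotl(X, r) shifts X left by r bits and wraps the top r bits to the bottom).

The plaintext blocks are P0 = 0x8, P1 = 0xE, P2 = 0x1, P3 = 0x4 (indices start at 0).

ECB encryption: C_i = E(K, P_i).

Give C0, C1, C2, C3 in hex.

C0: E(K, 0x8) = 0x7.
C1: E(K, 0xE) = 0xE.
C2: E(K, 0x1) = 0x1.
C3: E(K, 0x4) = 0x4.

C0 = 0x7, C1 = 0xE, C2 = 0x1, C3 = 0x4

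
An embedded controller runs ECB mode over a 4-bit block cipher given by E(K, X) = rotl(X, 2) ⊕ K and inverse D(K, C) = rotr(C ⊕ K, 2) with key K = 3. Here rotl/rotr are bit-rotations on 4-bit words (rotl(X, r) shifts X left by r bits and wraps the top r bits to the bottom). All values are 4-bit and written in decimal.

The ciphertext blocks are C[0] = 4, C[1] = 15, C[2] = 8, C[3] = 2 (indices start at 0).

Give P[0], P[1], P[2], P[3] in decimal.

P[0] = 13, P[1] = 3, P[2] = 14, P[3] = 4

ECB decryption: P_i = D(K, C_i).
P[0]: D(K, 4) = 13.
P[1]: D(K, 15) = 3.
P[2]: D(K, 8) = 14.
P[3]: D(K, 2) = 4.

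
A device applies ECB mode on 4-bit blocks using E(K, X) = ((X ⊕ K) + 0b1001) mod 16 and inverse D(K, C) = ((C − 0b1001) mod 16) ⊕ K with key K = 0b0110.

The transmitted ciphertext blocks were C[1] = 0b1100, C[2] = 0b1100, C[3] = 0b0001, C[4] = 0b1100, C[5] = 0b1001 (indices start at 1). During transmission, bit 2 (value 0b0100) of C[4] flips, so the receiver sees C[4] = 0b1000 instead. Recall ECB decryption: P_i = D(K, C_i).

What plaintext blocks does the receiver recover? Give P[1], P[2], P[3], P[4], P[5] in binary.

Only C[4] changed, to 0b1000. In ECB, a change in C_i affects only P_i. Decrypting the received ciphertext:
P[1]: D(K, 0b1100) = 0b0101.
P[2]: D(K, 0b1100) = 0b0101.
P[3]: D(K, 0b0001) = 0b1110.
P[4]: D(K, 0b1000) = 0b1001.
P[5]: D(K, 0b1001) = 0b0110.
Blocks that differ from the original plaintext: P[4].

P[1] = 0b0101, P[2] = 0b0101, P[3] = 0b1110, P[4] = 0b1001, P[5] = 0b0110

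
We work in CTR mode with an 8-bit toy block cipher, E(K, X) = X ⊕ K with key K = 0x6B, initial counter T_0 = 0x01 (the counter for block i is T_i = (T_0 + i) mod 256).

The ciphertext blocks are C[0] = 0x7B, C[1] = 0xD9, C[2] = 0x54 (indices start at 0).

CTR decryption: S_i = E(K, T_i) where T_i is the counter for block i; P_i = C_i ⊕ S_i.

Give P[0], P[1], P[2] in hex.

P[0] = 0x11, P[1] = 0xB0, P[2] = 0x3C

P[0]: T = 0x01, S = E(K, T) = 0x6A; 0x7B ⊕ 0x6A = 0x11.
P[1]: T = 0x02, S = E(K, T) = 0x69; 0xD9 ⊕ 0x69 = 0xB0.
P[2]: T = 0x03, S = E(K, T) = 0x68; 0x54 ⊕ 0x68 = 0x3C.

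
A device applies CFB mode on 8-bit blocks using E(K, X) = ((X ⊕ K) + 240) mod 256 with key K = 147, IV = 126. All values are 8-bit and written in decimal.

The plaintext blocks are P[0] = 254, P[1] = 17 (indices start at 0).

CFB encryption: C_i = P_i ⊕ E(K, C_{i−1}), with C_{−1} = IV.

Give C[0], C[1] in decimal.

C[0] = 35, C[1] = 177

C[0]: E(K, 126) = 221; 254 ⊕ 221 = 35.
C[1]: E(K, 35) = 160; 17 ⊕ 160 = 177.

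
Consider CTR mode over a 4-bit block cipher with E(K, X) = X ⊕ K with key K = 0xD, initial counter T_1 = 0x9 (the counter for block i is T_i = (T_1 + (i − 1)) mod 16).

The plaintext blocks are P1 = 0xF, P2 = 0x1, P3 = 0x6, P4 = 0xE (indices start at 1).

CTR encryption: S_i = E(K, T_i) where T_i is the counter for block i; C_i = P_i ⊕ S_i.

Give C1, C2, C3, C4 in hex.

C1: T = 0x9, S = E(K, T) = 0x4; 0xF ⊕ 0x4 = 0xB.
C2: T = 0xA, S = E(K, T) = 0x7; 0x1 ⊕ 0x7 = 0x6.
C3: T = 0xB, S = E(K, T) = 0x6; 0x6 ⊕ 0x6 = 0x0.
C4: T = 0xC, S = E(K, T) = 0x1; 0xE ⊕ 0x1 = 0xF.

C1 = 0xB, C2 = 0x6, C3 = 0x0, C4 = 0xF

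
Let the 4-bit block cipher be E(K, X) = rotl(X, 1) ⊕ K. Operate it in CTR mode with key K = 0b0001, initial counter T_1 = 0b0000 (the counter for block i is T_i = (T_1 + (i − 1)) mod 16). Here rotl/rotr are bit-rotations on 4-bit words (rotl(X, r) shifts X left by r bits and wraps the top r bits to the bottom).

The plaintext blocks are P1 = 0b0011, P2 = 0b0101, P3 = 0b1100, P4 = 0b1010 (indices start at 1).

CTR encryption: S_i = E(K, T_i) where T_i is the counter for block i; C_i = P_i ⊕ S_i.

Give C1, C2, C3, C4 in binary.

C1 = 0b0010, C2 = 0b0110, C3 = 0b1001, C4 = 0b1101

C1: T = 0b0000, S = E(K, T) = 0b0001; 0b0011 ⊕ 0b0001 = 0b0010.
C2: T = 0b0001, S = E(K, T) = 0b0011; 0b0101 ⊕ 0b0011 = 0b0110.
C3: T = 0b0010, S = E(K, T) = 0b0101; 0b1100 ⊕ 0b0101 = 0b1001.
C4: T = 0b0011, S = E(K, T) = 0b0111; 0b1010 ⊕ 0b0111 = 0b1101.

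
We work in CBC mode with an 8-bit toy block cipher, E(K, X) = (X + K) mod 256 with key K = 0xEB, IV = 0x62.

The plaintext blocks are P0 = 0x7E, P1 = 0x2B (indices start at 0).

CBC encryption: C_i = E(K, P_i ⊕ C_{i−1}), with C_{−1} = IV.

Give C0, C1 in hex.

C0 = 0x07, C1 = 0x17

C0: P0 ⊕ 0x62 = 0x1C; E(K, 0x1C) = 0x07.
C1: P1 ⊕ 0x07 = 0x2C; E(K, 0x2C) = 0x17.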